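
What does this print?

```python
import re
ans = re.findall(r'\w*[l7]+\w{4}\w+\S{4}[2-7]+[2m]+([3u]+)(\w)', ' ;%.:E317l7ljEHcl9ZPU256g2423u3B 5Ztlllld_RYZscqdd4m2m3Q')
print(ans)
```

[('3u3', 'B'), ('3', 'Q')]

Pattern: zero or more of a word character, then one or more of one of [l7], then exactly 4 of a word character; then one or more of a word character; then exactly 4 of a non-whitespace character, then one or more of a character in [2-7], then one or more of one of [2m]; then one or more of one of [3u] (captured); then a word character (captured).
Matches: at [5:32] match 'E317l7ljEHcl9ZPU256g2423u3B', groups = ('3u3', 'B'); at [33:56] match '5Ztlllld_RYZscqdd4m2m3Q', groups = ('3', 'Q').
With 2 capturing groups, `findall` returns a 2-tuple per match.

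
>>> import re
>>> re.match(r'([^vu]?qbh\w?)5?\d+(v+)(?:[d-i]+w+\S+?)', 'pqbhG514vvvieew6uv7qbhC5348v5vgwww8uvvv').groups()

('pqbhG', 'vvv')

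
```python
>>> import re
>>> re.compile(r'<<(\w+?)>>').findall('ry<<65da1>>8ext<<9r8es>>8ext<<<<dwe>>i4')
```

['65da1', '9r8es', 'dwe']

Walking the string: at [2:11] match '<<65da1>>', group 1 = '65da1'; at [15:24] match '<<9r8es>>', group 1 = '9r8es'; at [30:37] match '<<dwe>>', group 1 = 'dwe'.
With a single group, `findall` returns only what that group captured — 3 items.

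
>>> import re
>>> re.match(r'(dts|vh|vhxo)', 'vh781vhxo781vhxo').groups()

`re.match` only tries the pattern at the start of the string.
The match spans [0:2] → 'vh'.
Captured: group 1 = 'vh'.

('vh',)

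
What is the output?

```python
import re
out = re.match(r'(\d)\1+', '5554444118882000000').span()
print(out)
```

With `match`, the pattern is implicitly anchored at the beginning.
The match spans [0:3] → '555'.

(0, 3)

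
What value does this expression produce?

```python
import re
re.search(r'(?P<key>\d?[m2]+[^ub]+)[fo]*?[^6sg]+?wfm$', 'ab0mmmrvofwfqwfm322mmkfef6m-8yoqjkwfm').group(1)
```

'0mmmrvofwfqwfm322mmkfef6m-8yoqj'

The pattern matches optionally a digit, then one or more of one of [m2], then one or more of any character except [ub] (captured as 'key'); then zero or more of one of [fo] (lazy), then one or more of any character except [6sg] (lazy), then the literal 'wfm'; then anchored at the end.
Unlike `match`, `search` isn't anchored — it looks for the pattern anywhere in the string.
The match spans [2:37] → '0mmmrvofwfqwfm322mmkfef6m-8yoqjkwfm'.
Captured: group 1 = '0mmmrvofwfqwfm322mmkfef6m-8yoqj'.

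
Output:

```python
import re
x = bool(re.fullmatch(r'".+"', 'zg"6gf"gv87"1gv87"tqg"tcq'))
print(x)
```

False

`re.fullmatch` requires the pattern to consume the entire string.
Here there's no way to consume every character, so the call returns None, and `bool(None)` is False.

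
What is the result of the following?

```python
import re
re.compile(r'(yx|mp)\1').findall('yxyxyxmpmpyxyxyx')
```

`\1` is not a pattern — it's the concrete string captured by group 1, re-applied verbatim.
Scanning left to right: at [0:4] match 'yxyx', group 1 = 'yx'; at [6:10] match 'mpmp', group 1 = 'mp'; at [10:14] match 'yxyx', group 1 = 'yx'.
One capturing group, so `findall` returns just the captured substring from each match — 3 in all.

['yx', 'mp', 'yx']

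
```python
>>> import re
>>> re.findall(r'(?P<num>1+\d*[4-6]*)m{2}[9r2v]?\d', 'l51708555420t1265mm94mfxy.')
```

['1265']

The pattern matches one or more of a literal '1', then zero or more of a digit, then zero or more of a character in [4-6] (captured as 'num'); then exactly 2 of the literal 'm', then optionally one of [9r2v], then a digit.
Matches: at [13:21] match '1265mm94', group 1 = '1265'.
Because there's exactly one group, `findall` drops the full match and keeps group 1 from the one hit.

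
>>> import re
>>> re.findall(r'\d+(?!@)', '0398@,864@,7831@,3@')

['039', '86', '783']

The negative lookahead/lookbehind blocks any match where the forbidden context is present.
With no groups in the pattern, `findall` gives back each whole match — 3 here.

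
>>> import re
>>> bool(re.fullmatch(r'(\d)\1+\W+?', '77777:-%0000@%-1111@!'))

`fullmatch` succeeds only if the pattern covers the string from start to end.
Here the pattern can't cover the whole string, so the call returns None, and `bool(None)` is False.

False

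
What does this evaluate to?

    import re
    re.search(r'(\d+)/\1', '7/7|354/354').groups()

The match spans [0:3] → '7/7'.
Captured: group 1 = '7'.

('7',)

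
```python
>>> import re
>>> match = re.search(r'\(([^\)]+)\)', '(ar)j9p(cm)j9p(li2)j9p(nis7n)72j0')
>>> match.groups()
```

('ar',)

`re.search` tries every starting position until one works.
The match spans [0:4] → '(ar)'.
Captured: group 1 = 'ar'.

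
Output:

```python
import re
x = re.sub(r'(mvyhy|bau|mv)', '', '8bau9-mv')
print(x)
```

Each match is replaced by ''.

89-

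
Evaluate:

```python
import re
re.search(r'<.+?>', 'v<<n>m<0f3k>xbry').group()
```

Lazy quantifiers expand one character at a time until the remainder of the pattern can match.
The match spans [1:5] → '<<n>'.

'<<n>'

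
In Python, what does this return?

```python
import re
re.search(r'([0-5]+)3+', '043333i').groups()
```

The match spans [0:6] → '043333'.
Captured: group 1 = '04333'.

('04333',)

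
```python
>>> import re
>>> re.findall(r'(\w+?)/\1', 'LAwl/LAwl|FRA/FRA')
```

A backreference is literal: `\1` must see the identical characters the first group matched.
Scanning left to right: at [0:9] match 'LAwl/LAwl', group 1 = 'LAwl'; at [10:17] match 'FRA/FRA', group 1 = 'FRA'.
With a single group, `findall` returns only what that group captured — 2 items.

['LAwl', 'FRA']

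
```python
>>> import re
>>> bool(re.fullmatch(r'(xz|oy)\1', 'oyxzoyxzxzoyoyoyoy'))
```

False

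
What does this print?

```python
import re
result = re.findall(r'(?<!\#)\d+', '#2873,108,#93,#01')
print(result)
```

['873', '108', '3', '1']

The negative lookaround is zero-width — it rules out positions where the adjacent text would match, without consuming anything.
Matches: at [2:5] → '873'; at [6:9] → '108'; at [12:13] → '3'; at [16:17] → '1'.
`findall` yields the raw match text (4 of them) because the pattern has no groups.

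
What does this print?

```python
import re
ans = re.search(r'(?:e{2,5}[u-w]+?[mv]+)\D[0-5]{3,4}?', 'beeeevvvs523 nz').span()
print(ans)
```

(1, 12)

Pattern: 2 to 5 of the literal 'e', then one or more of a character in [u-w] (lazy), then one or more of one of [mv] (non-capturing group); then a non-digit, then 3 to 4 of a character in [0-5] (lazy).
`re.search` scans for the first position where the pattern succeeds.
The match spans [1:12] → 'eeeevvvs523'.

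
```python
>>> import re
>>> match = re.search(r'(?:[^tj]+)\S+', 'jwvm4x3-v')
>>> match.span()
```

This matches one or more of any character except [tj] (non-capturing group); then one or more of a non-whitespace character.
`search` walks the string left to right and returns the first match it finds.
The match spans [1:9] → 'wvm4x3-v'.

(1, 9)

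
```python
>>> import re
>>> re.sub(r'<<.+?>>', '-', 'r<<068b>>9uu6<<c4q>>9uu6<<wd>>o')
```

'r-9uu6-9uu6-o'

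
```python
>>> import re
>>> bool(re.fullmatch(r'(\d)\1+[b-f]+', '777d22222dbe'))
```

False

A backreference is literal: `\1` must see the identical characters the first group matched.
For `fullmatch`, every character of the input must be accounted for by the pattern.
Here the string isn't matched end-to-end, so the call returns None, and `bool(None)` is False.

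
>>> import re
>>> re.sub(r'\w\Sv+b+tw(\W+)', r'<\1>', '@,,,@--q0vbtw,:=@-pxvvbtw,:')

Pattern: a word character, then a non-whitespace character, then one or more of the literal 'v'; then one or more of a literal 'b', then the literal 'tw'; then one or more of a non-word character (captured).
Matches: at [7:18] → 'q0vbtw,:=@-'; at [18:27] → 'pxvvbtw,:'.
`\1` in the replacement pulls in group 1's text for each match.

'@,,,@--<,:=@-><,:>'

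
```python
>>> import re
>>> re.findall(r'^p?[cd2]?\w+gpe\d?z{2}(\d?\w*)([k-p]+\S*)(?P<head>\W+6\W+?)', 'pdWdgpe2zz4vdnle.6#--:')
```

[('4vdn', 'le', '.6#')]

Because the quantifier is non-greedy, it stops expanding at the earliest point where the rest of the pattern can succeed.
Multiple groups make `findall` return tuples — one 3-tuple for the one match.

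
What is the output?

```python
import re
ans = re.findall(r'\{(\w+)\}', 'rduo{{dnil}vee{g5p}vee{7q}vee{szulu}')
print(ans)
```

['dnil', 'g5p', '7q', 'szulu']

`findall` collects group 1 from each match (4 total).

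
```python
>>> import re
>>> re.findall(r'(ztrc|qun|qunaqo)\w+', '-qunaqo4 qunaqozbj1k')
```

The regex engine tests alternatives in the order written; an earlier branch that matches wins even if a later one would match more.
Matches: at [1:8] match 'qunaqo4', group 1 = 'qun'; at [9:20] match 'qunaqozbj1k', group 1 = 'qun'.
`findall` collects group 1 from each match (2 total).

['qun', 'qun']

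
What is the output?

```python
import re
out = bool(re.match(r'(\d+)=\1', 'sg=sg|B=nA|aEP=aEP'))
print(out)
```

False

`\1` has to match the exact text group 1 already captured.
`match` is anchored at position 0; if the pattern doesn't fit there, it returns None.
Here position 0 doesn't satisfy it, so the call returns None, and `bool(None)` is False.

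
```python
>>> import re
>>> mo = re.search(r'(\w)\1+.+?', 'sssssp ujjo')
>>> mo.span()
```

(0, 6)

The backreference `\1` re-matches whatever the first group consumed, character for character.
`re.search` scans for the first position where the pattern succeeds.
The match spans [0:6] → 'sssssp'.
Captured: group 1 = 's'.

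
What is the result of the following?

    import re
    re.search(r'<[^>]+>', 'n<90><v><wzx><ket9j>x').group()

'<90>'

The match spans [1:5] → '<90>'.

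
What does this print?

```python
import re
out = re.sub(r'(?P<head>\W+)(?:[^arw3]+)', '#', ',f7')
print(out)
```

Every occurrence is swapped for '#'.

#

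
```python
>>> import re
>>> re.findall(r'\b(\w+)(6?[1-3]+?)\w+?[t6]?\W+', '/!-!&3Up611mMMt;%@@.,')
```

[('3Up61', '1')]

Pattern: a word boundary (`\b`, zero-width); then one or more of a word character (captured); then optionally a literal '6', then one or more of a character in [1-3] (lazy) (captured); then one or more of a word character (lazy); then optionally one of [t6], then one or more of a non-word character.
Scanning left to right: at [5:21] match '3Up611mMMt;%@@.,', groups = ('3Up61', '1').
With 2 capturing groups, `findall` returns a 2-tuple per match.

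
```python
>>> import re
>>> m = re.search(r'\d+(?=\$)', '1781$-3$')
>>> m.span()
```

The `(?=…)`/`(?<=…)` assertion just peeks at neighbouring text; it doesn't advance the match position.
The match spans [0:4] → '1781'.

(0, 4)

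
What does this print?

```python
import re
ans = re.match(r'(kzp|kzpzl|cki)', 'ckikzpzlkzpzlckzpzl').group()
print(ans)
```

`match` is anchored at position 0; if the pattern doesn't fit there, it returns None.
The match spans [0:3] → 'cki'.
Captured: group 1 = 'cki'.

cki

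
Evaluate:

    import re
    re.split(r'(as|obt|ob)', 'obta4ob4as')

['', 'obt', 'a4', 'ob', '4', 'as', '']

Alternation isn't longest-match — the leftmost alternative that fits at this position is chosen.
Matches to split on: at [0:3] → 'obt'; at [5:7] → 'ob'; at [8:10] → 'as'.
The group in the pattern means `split` returns the separators' captures alongside the pieces.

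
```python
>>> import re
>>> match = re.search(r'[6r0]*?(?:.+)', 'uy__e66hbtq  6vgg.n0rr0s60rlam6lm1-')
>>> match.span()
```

(0, 35)

This matches zero or more of one of [6r0] (lazy); then one or more of any character (non-capturing group).
`search` walks the string left to right and returns the first match it finds.
The match spans [0:35] → 'uy__e66hbtq  6vgg.n0rr0s60rlam6lm1-'.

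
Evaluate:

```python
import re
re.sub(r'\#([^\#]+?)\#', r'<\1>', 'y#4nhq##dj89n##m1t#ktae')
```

Matches: at [1:7] → '#4nhq#'; at [7:14] → '#dj89n#'; at [14:19] → '#m1t#'.
The replacement refers to a captured group, so each match is rewritten using its own captured text.

'y<4nhq><dj89n><m1t>ktae'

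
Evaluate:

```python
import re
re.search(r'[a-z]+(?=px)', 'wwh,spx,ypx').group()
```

's'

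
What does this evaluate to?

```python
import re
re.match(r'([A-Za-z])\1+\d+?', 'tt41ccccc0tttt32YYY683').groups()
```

The match spans [0:3] → 'tt4'.
Captured: group 1 = 't'.

('t',)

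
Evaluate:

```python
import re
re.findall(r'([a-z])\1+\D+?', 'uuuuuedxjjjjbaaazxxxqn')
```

['u', 'j', 'a', 'x']

A backreference is literal: `\1` must see the identical characters the first group matched.
With a single group, `findall` returns only what that group captured — 4 items.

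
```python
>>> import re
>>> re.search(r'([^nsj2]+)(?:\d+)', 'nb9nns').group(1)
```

This matches one or more of any character except [nsj2] (captured); then one or more of a digit (non-capturing group).
`re.search` scans for the first position where the pattern succeeds.
The match spans [1:3] → 'b9'.
Captured: group 1 = 'b'.

'b'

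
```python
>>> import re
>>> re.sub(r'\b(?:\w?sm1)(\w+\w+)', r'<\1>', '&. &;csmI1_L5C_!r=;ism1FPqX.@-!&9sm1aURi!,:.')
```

'&. &;csmI1_L5C_!r=;<FPqX>.@-!&<aURi>!,:.'

Pattern: a word boundary (`\b`, zero-width); then optionally a word character, then the literal 'sm1' (non-capturing group); then one or more of a word character, then one or more of a word character (captured).
Matches: at [19:27] → 'ism1FPqX'; at [32:40] → '9sm1aURi'.
The replacement refers to a captured group, so each match is rewritten using its own captured text.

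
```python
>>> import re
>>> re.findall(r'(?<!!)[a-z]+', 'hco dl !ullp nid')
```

['hco', 'dl', 'llp', 'nid']

A negative assertion filters positions out without eating any characters.
Walking the string: at [0:3] → 'hco'; at [4:6] → 'dl'; at [9:12] → 'llp'; at [13:16] → 'nid'.
No capturing groups, so `findall` returns the 4 full match strings.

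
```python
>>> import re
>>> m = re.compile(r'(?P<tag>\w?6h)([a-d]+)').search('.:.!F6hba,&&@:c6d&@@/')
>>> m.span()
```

(4, 9)

Pattern: optionally a word character, then the literal '6h' (captured as 'tag'); then one or more of a character in [a-d] (captured).
`re.search` scans for the first position where the pattern succeeds.
The match spans [4:9] → 'F6hba'.
Captured: group 1 = 'F6h', group 2 = 'ba'.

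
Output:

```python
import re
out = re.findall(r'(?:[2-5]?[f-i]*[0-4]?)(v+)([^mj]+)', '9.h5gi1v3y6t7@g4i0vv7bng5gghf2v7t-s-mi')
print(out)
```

[('v', '3y6t7@g4i0vv7bng5gghf2v7t-s-')]

The pattern matches optionally a character in [2-5], then zero or more of a character in [f-i], then optionally a character in [0-4] (non-capturing group); then one or more of a literal 'v' (captured); then one or more of any character except [mj] (captured).
Matches: at [3:36] match '5gi1v3y6t7@g4i0vv7bng5gghf2v7t-s-', groups = ('v', '3y6t7@g4i0vv7bng5gghf2v7t-s-').
Multiple groups make `findall` return tuples — one 2-tuple for the one match.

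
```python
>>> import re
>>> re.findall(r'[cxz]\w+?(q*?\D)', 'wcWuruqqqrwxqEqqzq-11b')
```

Pattern: one of [cxz], then one or more of a word character (lazy); then zero or more of the literal 'q' (lazy), then a non-digit (captured).
Lazy quantifiers expand one character at a time until the remainder of the pattern can match.
Matches: at [1:4] match 'cWu', group 1 = 'u'; at [11:14] match 'xqE', group 1 = 'E'; at [16:19] match 'zq-', group 1 = '-'.
Because there's exactly one group, `findall` drops the full match and keeps group 1 from each hit.

['u', 'E', '-']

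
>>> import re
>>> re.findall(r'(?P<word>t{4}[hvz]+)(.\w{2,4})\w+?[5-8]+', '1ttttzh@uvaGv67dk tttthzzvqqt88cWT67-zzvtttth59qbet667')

[('ttttzh', '@uvaG'), ('tttthzzv', 'qqt88'), ('tttth', '59qbe')]

This matches exactly 4 of the literal 't', then one or more of one of [hvz] (captured as 'word'); then any character, then 2 to 4 of a word character (captured); then one or more of a word character (lazy), then one or more of a character in [5-8].
Walking the string: at [1:15] match 'ttttzh@uvaGv67', groups = ('ttttzh', '@uvaG'); at [18:36] match 'tttthzzvqqt88cWT67', groups = ('tttthzzv', 'qqt88'); at [40:54] match 'tttth59qbet667', groups = ('tttth', '59qbe').
`findall` packs the 2 group values into a tuple for every match.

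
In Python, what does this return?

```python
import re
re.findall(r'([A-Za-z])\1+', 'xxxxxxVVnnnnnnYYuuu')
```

After group 1 captures some text, `\1` only succeeds where that same text appears again.
One capturing group, so `findall` returns just the captured substring from each match — 5 in all.

['x', 'V', 'n', 'Y', 'u']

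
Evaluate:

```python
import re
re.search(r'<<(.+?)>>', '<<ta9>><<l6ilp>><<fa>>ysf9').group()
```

'<<ta9>>'

A `+?`/`*?`/`{m,n}?` starts at its minimum and grows only as far as needed for what follows to match.
`search` walks the string left to right and returns the first match it finds.
The match spans [0:7] → '<<ta9>>'.
Captured: group 1 = 'ta9'.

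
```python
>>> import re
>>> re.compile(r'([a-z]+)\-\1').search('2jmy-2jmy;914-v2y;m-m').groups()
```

('m',)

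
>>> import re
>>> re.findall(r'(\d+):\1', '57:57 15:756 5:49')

['57']

The backreference `\1` re-matches whatever the first group consumed, character for character.
Walking the string: at [0:5] match '57:57', group 1 = '57'.
`findall` collects group 1 from the one match (1 total).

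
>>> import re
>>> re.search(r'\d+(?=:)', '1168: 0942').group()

'1168'

The lookaround is zero-width — it requires the adjacent text to match without consuming it, so the asserted text isn't part of the match.
The match spans [0:4] → '1168'.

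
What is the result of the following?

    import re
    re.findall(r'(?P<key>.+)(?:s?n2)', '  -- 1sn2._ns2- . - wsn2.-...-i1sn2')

The pattern matches one or more of any character (captured as 'key'); then optionally the literal 's', then the literal 'n2' (non-capturing group).
Walking the string: at [0:35] match '  -- 1sn2._ns2- . - wsn2.-...-i1sn2', group 1 = '  -- 1sn2._ns2- . - wsn2.-...-i1s'.
`findall` collects group 1 from the one match (1 total).

['  -- 1sn2._ns2- . - wsn2.-...-i1s']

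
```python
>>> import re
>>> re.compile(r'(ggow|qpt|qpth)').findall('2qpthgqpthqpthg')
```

['qpt', 'qpt', 'qpt']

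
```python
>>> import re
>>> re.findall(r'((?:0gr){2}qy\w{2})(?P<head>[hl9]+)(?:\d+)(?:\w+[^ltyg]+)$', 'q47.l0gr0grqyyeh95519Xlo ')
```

`findall` packs the 2 group values into a tuple for every match.

[('0gr0grqyye', 'h9')]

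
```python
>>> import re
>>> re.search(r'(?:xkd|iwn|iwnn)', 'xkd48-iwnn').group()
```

`re.search` tries every starting position until one works.
The match spans [0:3] → 'xkd'.

'xkd'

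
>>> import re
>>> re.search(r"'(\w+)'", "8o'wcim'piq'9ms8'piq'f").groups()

('wcim',)

`re.search` scans for the first position where the pattern succeeds.
The match spans [2:8] → "'wcim'".
Captured: group 1 = 'wcim'.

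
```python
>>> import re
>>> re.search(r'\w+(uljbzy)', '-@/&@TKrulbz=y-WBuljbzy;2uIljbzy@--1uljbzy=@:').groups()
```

The match spans [15:23] → 'WBuljbzy'.
Captured: group 1 = 'uljbzy'.

('uljbzy',)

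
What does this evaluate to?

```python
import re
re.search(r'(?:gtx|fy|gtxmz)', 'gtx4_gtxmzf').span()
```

The match spans [0:3] → 'gtx'.

(0, 3)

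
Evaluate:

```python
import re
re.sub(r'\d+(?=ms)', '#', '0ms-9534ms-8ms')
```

Because the assertion is zero-width, the text it checks is not consumed and won't appear in the result.
Matches: at [0:1] → '0'; at [4:8] → '9534'; at [11:12] → '8'.
Every occurrence is swapped for '#'.

'#ms-#ms-#ms'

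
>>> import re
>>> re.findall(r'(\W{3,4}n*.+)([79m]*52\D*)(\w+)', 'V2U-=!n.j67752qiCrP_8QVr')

This matches 3 to 4 of a non-word character, then zero or more of the literal 'n', then one or more of any character (captured); then zero or more of one of [79m], then the literal '52', then zero or more of a non-digit (captured); then one or more of a word character (captured).
Walking the string: at [3:24] match '-=!n.j67752qiCrP_8QVr', groups = ('-=!n.j677', '52qiCrP_', '8QVr').
3 groups means the one result is a tuple of 3 captured strings — 1 here.

[('-=!n.j677', '52qiCrP_', '8QVr')]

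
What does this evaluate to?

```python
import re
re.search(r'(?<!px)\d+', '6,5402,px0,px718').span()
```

A negative assertion filters positions out without eating any characters.
Unlike `match`, `search` isn't anchored — it looks for the pattern anywhere in the string.
The match spans [0:1] → '6'.

(0, 1)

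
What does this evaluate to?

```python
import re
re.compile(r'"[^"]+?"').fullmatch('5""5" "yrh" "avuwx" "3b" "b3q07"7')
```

`fullmatch` succeeds only if the pattern covers the string from start to end.
Here the string isn't matched end-to-end, so the call returns None.

None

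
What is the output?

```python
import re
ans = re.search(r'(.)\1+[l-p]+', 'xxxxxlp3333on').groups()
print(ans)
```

The backreference `\1` re-matches whatever the first group consumed, character for character.
`search` walks the string left to right and returns the first match it finds.
The match spans [0:7] → 'xxxxxlp'.
Captured: group 1 = 'x'.

('x',)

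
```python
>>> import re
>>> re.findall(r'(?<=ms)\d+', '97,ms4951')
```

['4951']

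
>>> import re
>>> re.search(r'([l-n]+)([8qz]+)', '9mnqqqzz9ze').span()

The pattern matches one or more of a character in [l-n] (captured); then one or more of one of [8qz] (captured).
Unlike `match`, `search` isn't anchored — it looks for the pattern anywhere in the string.
The match spans [1:8] → 'mnqqqzz'.
Captured: group 1 = 'mn', group 2 = 'qqqzz'.

(1, 8)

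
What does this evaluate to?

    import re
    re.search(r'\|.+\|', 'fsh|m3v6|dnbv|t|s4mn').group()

The match spans [3:16] → '|m3v6|dnbv|t|'.

'|m3v6|dnbv|t|'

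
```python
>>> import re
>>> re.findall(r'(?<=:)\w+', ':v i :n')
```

['v', 'n']

The positive lookaround only admits positions where the adjacent text matches; those characters stay outside the span.
Matches: at [1:2] → 'v'; at [6:7] → 'n'.
With no groups in the pattern, `findall` gives back each whole match — 2 here.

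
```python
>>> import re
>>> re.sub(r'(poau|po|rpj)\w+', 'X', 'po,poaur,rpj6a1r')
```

`sub` substitutes 'X' at each match site.

'po,X,X'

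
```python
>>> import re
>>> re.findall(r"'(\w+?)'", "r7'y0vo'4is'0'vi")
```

['y0vo', '0']

`findall` collects group 1 from each match (2 total).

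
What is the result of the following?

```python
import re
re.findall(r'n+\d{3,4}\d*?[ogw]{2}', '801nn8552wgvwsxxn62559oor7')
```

['nn8552wg', 'n62559oo']

`findall` yields the raw match text (2 of them) because the pattern has no groups.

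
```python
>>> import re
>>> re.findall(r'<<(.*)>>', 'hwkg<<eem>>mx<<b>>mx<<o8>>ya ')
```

Walking the string: at [4:26] match '<<eem>>mx<<b>>mx<<o8>>', group 1 = 'eem>>mx<<b>>mx<<o8'.
With a single group, `findall` returns only what that group captured — 1 item.

['eem>>mx<<b>>mx<<o8']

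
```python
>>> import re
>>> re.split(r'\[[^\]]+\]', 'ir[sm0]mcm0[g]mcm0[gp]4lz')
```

['ir', 'mcm0', 'mcm0', '4lz']

`split` removes every match and returns the 4 fragments in between.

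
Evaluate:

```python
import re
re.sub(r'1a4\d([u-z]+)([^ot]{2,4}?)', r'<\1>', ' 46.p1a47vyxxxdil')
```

' 46.p<vyxxx>l'

The pattern matches the literal '1a4', then a digit; then one or more of a character in [u-z] (captured); then 2 to 4 of any character except [ot] (lazy) (captured).
Matches: at [5:16] → '1a47vyxxxdi'.
Each match is replaced using the text its own group 1 captured.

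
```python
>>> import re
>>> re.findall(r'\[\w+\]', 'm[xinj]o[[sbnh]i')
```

['[xinj]', '[sbnh]']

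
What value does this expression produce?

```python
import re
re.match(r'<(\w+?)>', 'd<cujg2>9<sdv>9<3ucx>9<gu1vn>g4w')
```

None

`re.match` only tries the pattern at the start of the string.
Here the pattern fails at index 0, so the call returns None.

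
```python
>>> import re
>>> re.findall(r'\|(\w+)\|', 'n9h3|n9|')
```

['n9']

Walking the string: at [4:8] match '|n9|', group 1 = 'n9'.
One capturing group, so `findall` returns just the captured substring from the one match — 1 in all.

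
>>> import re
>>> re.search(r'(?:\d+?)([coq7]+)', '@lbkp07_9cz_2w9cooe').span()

Pattern: one or more of a digit (lazy) (non-capturing group); then one or more of one of [coq7] (captured).
`re.search` tries every starting position until one works.
The match spans [5:7] → '07'.
Captured: group 1 = '7'.

(5, 7)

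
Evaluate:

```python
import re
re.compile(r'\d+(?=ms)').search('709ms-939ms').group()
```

'709'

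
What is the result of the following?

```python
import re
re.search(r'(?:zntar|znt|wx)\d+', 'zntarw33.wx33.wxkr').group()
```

'wx33'

`search` walks the string left to right and returns the first match it finds.
The match spans [9:13] → 'wx33'.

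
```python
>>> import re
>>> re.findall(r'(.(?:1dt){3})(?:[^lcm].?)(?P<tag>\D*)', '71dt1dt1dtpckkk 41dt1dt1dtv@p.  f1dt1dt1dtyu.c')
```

[('71dt1dt1dt', 'kkk '), ('41dt1dt1dt', 'p.  f')]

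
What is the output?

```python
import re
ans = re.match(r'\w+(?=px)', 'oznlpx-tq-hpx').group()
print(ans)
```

oznl

Lookahead/lookbehind check context without consuming it, so the matched span excludes the asserted characters.
`re.match` only tries the pattern at the start of the string.
The match spans [0:4] → 'oznl'.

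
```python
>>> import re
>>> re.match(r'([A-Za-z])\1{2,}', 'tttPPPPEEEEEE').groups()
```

('t',)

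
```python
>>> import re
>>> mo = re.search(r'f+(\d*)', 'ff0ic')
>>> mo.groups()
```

This matches one or more of a literal 'f'; then zero or more of a digit (captured).
`re.search` scans for the first position where the pattern succeeds.
The match spans [0:3] → 'ff0'.
Captured: group 1 = '0'.

('0',)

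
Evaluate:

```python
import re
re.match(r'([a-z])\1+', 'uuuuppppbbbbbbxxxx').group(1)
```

After group 1 captures some text, `\1` only succeeds where that same text appears again.
`re.match` won't scan ahead — the pattern has to work from the very first character.
The match spans [0:4] → 'uuuu'.
Captured: group 1 = 'u'.

'u'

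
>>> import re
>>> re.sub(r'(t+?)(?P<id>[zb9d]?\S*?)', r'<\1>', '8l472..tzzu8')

'8l472..<t>zu8'

The pattern matches one or more of a literal 't' (lazy) (captured); then optionally one of [zb9d], then zero or more of a non-whitespace character (lazy) (captured as 'id').
Matches: at [7:9] → 'tz'.
Each match is replaced using the text its own group 1 captured.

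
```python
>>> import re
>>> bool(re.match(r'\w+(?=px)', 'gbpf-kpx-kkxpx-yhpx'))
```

`re.match` only tries the pattern at the start of the string.
Here position 0 doesn't satisfy it, so the call returns None, and `bool(None)` is False.

False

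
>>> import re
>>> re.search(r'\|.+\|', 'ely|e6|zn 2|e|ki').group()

'|e6|zn 2|e|'

`re.search` scans for the first position where the pattern succeeds.
The match spans [3:14] → '|e6|zn 2|e|'.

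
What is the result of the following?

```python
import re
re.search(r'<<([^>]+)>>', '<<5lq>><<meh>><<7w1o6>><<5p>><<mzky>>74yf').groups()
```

('5lq',)

The match spans [0:7] → '<<5lq>>'.
Captured: group 1 = '5lq'.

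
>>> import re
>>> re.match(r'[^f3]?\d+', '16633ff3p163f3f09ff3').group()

'16633'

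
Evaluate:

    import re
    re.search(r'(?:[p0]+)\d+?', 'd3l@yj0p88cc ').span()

Pattern: one or more of one of [p0] (non-capturing group); then one or more of a digit (lazy).
A non-greedy quantifier consumes as few characters as it can — just enough that the remainder of the pattern still matches from where it stops; whatever follows it matches normally.
`re.search` tries every starting position until one works.
The match spans [6:9] → '0p8'.

(6, 9)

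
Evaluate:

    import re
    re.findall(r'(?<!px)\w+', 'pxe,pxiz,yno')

A negative assertion filters positions out without eating any characters.
Matches: at [0:3] → 'pxe'; at [4:8] → 'pxiz'; at [9:12] → 'yno'.
No capturing groups, so `findall` returns the 3 full match strings.

['pxe', 'pxiz', 'yno']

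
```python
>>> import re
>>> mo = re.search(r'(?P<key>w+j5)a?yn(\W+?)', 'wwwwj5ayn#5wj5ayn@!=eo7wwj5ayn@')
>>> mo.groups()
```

This matches one or more of a literal 'w', then the literal 'j5' (captured as 'key'); then optionally a literal 'a', then the literal 'yn'; then one or more of a non-word character (lazy) (captured).
`re.search` tries every starting position until one works.
The match spans [0:10] → 'wwwwj5ayn#'.
Captured: group 1 = 'wwwwj5', group 2 = '#'.

('wwwwj5', '#')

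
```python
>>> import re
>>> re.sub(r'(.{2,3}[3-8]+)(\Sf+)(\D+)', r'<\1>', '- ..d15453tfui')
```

'- .<.d15453>'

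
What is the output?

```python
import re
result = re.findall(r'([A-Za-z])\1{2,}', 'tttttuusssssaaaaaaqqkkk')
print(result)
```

['t', 's', 'a', 'k']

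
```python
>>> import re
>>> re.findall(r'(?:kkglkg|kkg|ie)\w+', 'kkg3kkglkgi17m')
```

['kkg3kkglkgi17m']

Walking the string: at [0:14] → 'kkg3kkglkgi17m'.
`findall` yields the raw match text (1 of them) because the pattern has no groups.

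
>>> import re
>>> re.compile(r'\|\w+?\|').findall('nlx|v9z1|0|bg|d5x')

['|v9z1|', '|bg|']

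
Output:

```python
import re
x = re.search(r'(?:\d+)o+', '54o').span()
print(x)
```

Pattern: one or more of a digit (non-capturing group); then one or more of a literal 'o'.
`re.search` scans for the first position where the pattern succeeds.
The match spans [0:3] → '54o'.

(0, 3)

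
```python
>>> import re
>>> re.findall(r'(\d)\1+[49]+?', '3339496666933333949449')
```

['3', '6', '3', '4']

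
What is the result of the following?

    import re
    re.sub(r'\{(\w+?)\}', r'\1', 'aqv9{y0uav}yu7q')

'aqv9y0uavyu7q'

Matches: at [4:11] → '{y0uav}'.
The replacement refers to a captured group, so each match is rewritten using its own captured text.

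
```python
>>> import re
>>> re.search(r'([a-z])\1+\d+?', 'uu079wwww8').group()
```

'uu0'

The backreference `\1` re-matches whatever the first group consumed, character for character.
`re.search` tries every starting position until one works.
The match spans [0:3] → 'uu0'.
Captured: group 1 = 'u'.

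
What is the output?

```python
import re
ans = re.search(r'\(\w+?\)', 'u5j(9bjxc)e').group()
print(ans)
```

Unlike `match`, `search` isn't anchored — it looks for the pattern anywhere in the string.
The match spans [3:10] → '(9bjxc)'.

(9bjxc)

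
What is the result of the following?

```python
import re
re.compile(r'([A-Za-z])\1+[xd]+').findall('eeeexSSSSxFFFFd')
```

A backreference is literal: `\1` must see the identical characters the first group matched.
Matches: at [0:5] match 'eeeex', group 1 = 'e'; at [5:10] match 'SSSSx', group 1 = 'S'; at [10:15] match 'FFFFd', group 1 = 'F'.
`findall` collects group 1 from each match (3 total).

['e', 'S', 'F']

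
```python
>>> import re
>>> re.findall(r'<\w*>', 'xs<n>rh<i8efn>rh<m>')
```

Since nothing is captured, `findall` lists the 3 matched substrings directly.

['<n>', '<i8efn>', '<m>']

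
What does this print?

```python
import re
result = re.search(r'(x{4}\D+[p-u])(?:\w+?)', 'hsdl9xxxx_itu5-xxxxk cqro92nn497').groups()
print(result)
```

('xxxx_itu',)

This matches exactly 4 of the literal 'x', then one or more of a non-digit, then a character in [p-u] (captured); then one or more of a word character (lazy) (non-capturing group).
Unlike `match`, `search` isn't anchored — it looks for the pattern anywhere in the string.
The match spans [5:14] → 'xxxx_itu5'.
Captured: group 1 = 'xxxx_itu'.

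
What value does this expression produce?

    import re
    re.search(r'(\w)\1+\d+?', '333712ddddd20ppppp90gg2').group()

'3337'

A backreference is literal: `\1` must see the identical characters the first group matched.
`re.search` tries every starting position until one works.
The match spans [0:4] → '3337'.
Captured: group 1 = '3'.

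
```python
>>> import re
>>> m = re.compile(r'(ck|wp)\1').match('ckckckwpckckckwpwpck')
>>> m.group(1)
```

'ck'

A backreference is literal: `\1` must see the identical characters the first group matched.
`match` is anchored at position 0; if the pattern doesn't fit there, it returns None.
The match spans [0:4] → 'ckck'.
Captured: group 1 = 'ck'.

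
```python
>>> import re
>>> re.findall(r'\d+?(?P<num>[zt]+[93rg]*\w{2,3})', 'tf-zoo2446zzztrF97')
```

['zzztrF97']

The pattern matches one or more of a digit (lazy); then one or more of one of [zt], then zero or more of one of [93rg], then 2 to 3 of a word character (captured as 'num').
Matches: at [6:18] match '2446zzztrF97', group 1 = 'zzztrF97'.
With a single group, `findall` returns only what that group captured — 1 item.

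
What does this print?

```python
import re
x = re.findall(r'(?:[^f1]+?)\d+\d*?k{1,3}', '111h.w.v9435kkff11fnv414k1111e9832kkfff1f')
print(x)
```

This matches one or more of any character except [f1] (lazy) (non-capturing group); then one or more of a digit, then zero or more of a digit (lazy), then 1 to 3 of the literal 'k'.
Since nothing is captured, `findall` lists the 3 matched substrings directly.

['h.w.v9435kk', 'nv414k', 'e9832kk']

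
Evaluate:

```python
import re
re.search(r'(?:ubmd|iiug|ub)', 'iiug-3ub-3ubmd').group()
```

The match spans [0:4] → 'iiug'.

'iiug'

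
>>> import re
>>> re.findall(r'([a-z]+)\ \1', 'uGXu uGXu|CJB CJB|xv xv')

`\1` is not a pattern — it's the concrete string captured by group 1, re-applied verbatim.
With a single group, `findall` returns only what that group captured — 2 items.

['u', 'xv']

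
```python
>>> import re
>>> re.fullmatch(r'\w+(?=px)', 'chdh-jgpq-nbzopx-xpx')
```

For `fullmatch`, every character of the input must be accounted for by the pattern.
Here the pattern can't cover the whole string, so the call returns None.

None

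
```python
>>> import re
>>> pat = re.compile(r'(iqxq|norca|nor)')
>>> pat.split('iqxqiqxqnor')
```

['', 'iqxq', '', 'iqxq', '', 'nor', '']

Because the pattern has a capturing group, `split` also inserts each captured text between the pieces.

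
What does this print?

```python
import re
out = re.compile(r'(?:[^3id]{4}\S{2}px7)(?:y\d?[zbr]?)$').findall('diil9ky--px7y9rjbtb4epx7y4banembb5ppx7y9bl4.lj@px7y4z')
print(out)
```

Since nothing is captured, `findall` lists the 1 matched substring directly.

['l4.lj@px7y4z']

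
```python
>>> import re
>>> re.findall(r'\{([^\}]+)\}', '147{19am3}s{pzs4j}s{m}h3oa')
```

['19am3', 'pzs4j', 'm']

Scanning left to right: at [3:10] match '{19am3}', group 1 = '19am3'; at [11:18] match '{pzs4j}', group 1 = 'pzs4j'; at [19:22] match '{m}', group 1 = 'm'.
Because there's exactly one group, `findall` drops the full match and keeps group 1 from each hit.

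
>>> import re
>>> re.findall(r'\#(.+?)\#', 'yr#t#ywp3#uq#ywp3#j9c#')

['t', 'uq', 'j9c']

Because the quantifier is non-greedy, it stops expanding at the earliest point where the rest of the pattern can succeed.
One capturing group, so `findall` returns just the captured substring from each match — 3 in all.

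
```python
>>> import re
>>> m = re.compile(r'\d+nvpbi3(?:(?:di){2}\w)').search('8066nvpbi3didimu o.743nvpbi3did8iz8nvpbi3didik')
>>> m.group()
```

'8066nvpbi3didim'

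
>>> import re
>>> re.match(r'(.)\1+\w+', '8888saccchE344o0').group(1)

'8'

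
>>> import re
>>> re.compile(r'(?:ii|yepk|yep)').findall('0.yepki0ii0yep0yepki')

['yepk', 'ii', 'yep', 'yepk']

The regex engine tests alternatives in the order written; an earlier branch that matches wins even if a later one would match more.
Matches: at [2:6] → 'yepk'; at [8:10] → 'ii'; at [11:14] → 'yep'; at [15:19] → 'yepk'.
With no groups in the pattern, `findall` gives back each whole match — 4 here.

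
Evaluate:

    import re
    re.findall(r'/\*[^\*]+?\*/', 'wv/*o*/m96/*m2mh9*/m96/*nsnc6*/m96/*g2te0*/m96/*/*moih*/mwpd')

['/*o*/', '/*m2mh9*/', '/*nsnc6*/', '/*g2te0*/', '/*moih*/']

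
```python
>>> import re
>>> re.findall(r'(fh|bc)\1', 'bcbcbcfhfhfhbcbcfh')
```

['bc', 'fh', 'bc']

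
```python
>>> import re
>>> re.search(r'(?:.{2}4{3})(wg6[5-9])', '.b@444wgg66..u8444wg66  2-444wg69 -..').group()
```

This matches exactly 2 of any character, then exactly 3 of the literal '4' (non-capturing group); then the literal 'wg6', then a character in [5-9] (captured).
Unlike `match`, `search` isn't anchored — it looks for the pattern anywhere in the string.
The match spans [13:22] → 'u8444wg66'.
Captured: group 1 = 'wg66'.

'u8444wg66'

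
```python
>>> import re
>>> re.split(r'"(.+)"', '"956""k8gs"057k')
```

['', '956""k8gs', '057k']

Matches to split on: at [0:11] → '"956""k8gs"'.
With a capturing group present, the delimiter's captured portion is kept in the result list.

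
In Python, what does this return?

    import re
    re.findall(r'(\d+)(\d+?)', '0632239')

`findall` packs the 2 group values into a tuple for every match.

[('063223', '9')]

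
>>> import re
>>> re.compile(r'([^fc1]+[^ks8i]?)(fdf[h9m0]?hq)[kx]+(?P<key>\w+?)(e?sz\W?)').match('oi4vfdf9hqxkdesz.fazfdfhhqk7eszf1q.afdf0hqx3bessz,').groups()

This matches one or more of any character except [fc1], then optionally any character except [ks8i] (captured); then the literal 'fdf', then optionally one of [h9m0], then the literal 'hq' (captured); then one or more of one of [kx]; then one or more of a word character (lazy) (captured as 'key'); then optionally the literal 'e', then the literal 'sz', then optionally a non-word character (captured).
A `+?`/`*?`/`{m,n}?` starts at its minimum and grows only as far as needed for what follows to match.
`re.match` won't scan ahead — the pattern has to work from the very first character.
The match spans [0:17] → 'oi4vfdf9hqxkdesz.'.
Captured: group 1 = 'oi4v', group 2 = 'fdf9hq', group 3 = 'd', group 4 = 'esz.'.

('oi4v', 'fdf9hq', 'd', 'esz.')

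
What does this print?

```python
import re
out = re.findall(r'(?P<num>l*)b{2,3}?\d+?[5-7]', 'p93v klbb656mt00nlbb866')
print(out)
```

['l', 'l']

The pattern matches zero or more of a literal 'l' (captured as 'num'); then 2 to 3 of a literal 'b' (lazy), then one or more of a digit (lazy), then a character in [5-7].
Walking the string: at [6:11] match 'lbb65', group 1 = 'l'; at [17:22] match 'lbb86', group 1 = 'l'.
Because there's exactly one group, `findall` drops the full match and keeps group 1 from each hit.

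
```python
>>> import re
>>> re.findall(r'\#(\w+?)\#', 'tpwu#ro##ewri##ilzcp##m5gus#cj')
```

['ro', 'ewri', 'ilzcp', 'm5gus']

`findall` collects group 1 from each match (4 total).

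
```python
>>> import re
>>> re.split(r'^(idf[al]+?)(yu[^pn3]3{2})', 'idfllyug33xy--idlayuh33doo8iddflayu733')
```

['', 'idfll', 'yug33', 'xy--idlayuh33doo8iddflayu733']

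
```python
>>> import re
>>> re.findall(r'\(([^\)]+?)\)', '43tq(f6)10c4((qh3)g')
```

['f6', '(qh3']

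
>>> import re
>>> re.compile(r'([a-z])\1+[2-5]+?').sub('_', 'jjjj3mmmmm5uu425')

'___25'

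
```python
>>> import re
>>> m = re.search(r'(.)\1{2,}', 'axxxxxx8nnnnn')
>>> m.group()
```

'xxxxxx'

After group 1 captures some text, `\1` only succeeds where that same text appears again.
The match spans [1:7] → 'xxxxxx'.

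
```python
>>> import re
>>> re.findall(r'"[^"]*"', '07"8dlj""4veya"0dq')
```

['"8dlj"', '"4veya"']

Matches: at [2:8] → '"8dlj"'; at [8:15] → '"4veya"'.
`findall` yields the raw match text (2 of them) because the pattern has no groups.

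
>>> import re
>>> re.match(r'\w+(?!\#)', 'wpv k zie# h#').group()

`(?!…)`/`(?<!…)` only lets a position through if the neighbouring text does NOT match; no characters are consumed.
`re.match` only tries the pattern at the start of the string.
The match spans [0:3] → 'wpv'.

'wpv'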